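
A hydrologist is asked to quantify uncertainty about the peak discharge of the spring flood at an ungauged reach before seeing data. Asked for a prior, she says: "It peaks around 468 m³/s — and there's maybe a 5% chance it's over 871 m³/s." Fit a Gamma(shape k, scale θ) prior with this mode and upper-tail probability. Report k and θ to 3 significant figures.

Gamma(k,θ) with k>1 has mode (k−1)θ, so θ = 468/(k−1).
Need P(X < 871) = 0.95 with θ tied to k this way. Start at k = 2, θ = 468: P(X<871) ≈ 0.555.
Too low — raise k to concentrate. Iterating converges to k ≈ 8.21.
Then θ = 468/(8.21−1) ≈ 64.9.

k ≈ 8.21, θ ≈ 64.9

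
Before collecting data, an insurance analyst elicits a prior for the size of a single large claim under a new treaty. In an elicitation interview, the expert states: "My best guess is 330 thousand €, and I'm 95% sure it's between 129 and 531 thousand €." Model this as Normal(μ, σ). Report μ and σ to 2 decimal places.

A symmetric 95% interval runs μ ± z·σ with z = 1.96.
Half-width = 201, so σ = 201/1.96 = 102.55.
μ is the stated best guess, 330.00.

μ = 330.00, σ = 102.55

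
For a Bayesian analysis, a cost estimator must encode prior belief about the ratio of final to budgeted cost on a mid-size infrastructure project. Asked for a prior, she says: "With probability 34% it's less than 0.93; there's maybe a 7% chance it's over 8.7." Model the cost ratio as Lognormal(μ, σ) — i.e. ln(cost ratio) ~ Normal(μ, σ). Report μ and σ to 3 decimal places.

μ ≈ 0.416, σ ≈ 1.184

If T ~ Lognormal(μ,σ) then ln T ~ Normal(μ,σ), so the p-quantile of ln T is μ + z_p·σ.
ln(0.93) = -0.07257 and ln(8.7) = 2.163; z_{0.34} = -0.4125, z_{0.93} = 1.476.
σ = (2.163 − -0.07257)/(1.476 − (-0.4125)) = 1.184.
μ = -0.07257 − (-0.4125)·1.184 = 0.416.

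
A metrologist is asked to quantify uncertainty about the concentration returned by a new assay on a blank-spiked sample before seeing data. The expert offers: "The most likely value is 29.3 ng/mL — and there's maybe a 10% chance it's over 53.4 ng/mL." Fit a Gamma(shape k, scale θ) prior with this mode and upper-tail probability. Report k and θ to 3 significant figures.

Gamma(k,θ) with k>1 has mode (k−1)θ, so θ = 29.3/(k−1).
Need P(X < 53.4) = 0.9 with θ tied to k this way. Start at k = 2, θ = 29.3: P(X<53.4) ≈ 0.544.
Too low — raise k to concentrate. Iterating converges to k ≈ 6.29.
Then θ = 29.3/(6.29−1) ≈ 5.54.

k ≈ 6.29, θ ≈ 5.54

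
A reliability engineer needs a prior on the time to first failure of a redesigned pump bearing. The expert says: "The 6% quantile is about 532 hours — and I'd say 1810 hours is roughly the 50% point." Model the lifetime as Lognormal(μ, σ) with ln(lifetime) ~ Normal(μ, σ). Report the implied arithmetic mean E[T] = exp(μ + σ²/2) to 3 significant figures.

E[T] ≈ 2470 hours

If T ~ Lognormal(μ,σ) then ln T ~ Normal(μ,σ), so the p-quantile of ln T is μ + z_p·σ.
ln(532) = 6.277 and ln(1810) = 7.501; z_{0.06} = -1.555, z_{0.5} = 0.
σ = (7.501 − 6.277)/(0 − (-1.555)) = 0.788.
μ = 6.277 − (-1.555)·0.788 = 7.501.
E[T] = exp(μ + σ²/2) = exp(7.501 + 0.3101) = 2470 hours.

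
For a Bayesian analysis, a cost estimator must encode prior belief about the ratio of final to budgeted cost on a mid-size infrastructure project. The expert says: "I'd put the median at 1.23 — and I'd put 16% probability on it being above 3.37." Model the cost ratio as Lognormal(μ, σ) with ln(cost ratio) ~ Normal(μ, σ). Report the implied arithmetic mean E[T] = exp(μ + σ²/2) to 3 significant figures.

If T ~ Lognormal(μ,σ) then ln T ~ Normal(μ,σ), so the p-quantile of ln T is μ + z_p·σ.
ln(1.23) = 0.207 and ln(3.37) = 1.215; z_{0.5} = 0, z_{0.84} = 0.9945.
σ = (1.215 − 0.207)/(0.9945 − (0)) = 1.014.
μ = 0.207 − (0)·1.014 = 0.207.
E[T] = exp(μ + σ²/2) = exp(0.207 + 0.5136) = 2.06.

E[T] ≈ 2.06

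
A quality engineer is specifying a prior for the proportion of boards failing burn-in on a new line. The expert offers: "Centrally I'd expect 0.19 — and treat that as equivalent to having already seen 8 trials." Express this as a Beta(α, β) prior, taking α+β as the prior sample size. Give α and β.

α = 1.52, β = 6.48

Under the effective-sample-size interpretation, Beta(α, β) has prior mean α/(α+β) and prior sample size α+β.
So α+β = 8 and α/(α+β) = 0.19, giving α = 0.19·8 = 1.52 and β = 8 − 1.52 = 6.48.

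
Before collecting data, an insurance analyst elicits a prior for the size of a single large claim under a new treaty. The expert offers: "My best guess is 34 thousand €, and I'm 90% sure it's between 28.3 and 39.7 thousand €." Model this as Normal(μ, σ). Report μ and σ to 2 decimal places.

μ = 34.00, σ = 3.47

A symmetric 90% interval runs μ ± z·σ with z = 1.645.
Half-width = 5.7, so σ = 5.7/1.645 = 3.47.
μ is the stated best guess, 34.00.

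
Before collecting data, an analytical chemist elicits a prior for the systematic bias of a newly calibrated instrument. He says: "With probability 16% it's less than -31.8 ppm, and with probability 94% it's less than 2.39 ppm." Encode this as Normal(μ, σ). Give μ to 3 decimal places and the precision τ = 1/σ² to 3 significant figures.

μ = -18.462, τ = 0.00556

The p-quantile of Normal(μ,σ) is μ + z_p·σ, with z_{0.16} = -0.9945 and z_{0.94} = 1.555.
Eliminate σ: μ = (z₂·x₁ − z₁·x₂)/(z₂ − z₁) = (1.555·-31.8 − (-0.9945)·2.39)/2.549 = -18.462.
Then σ = (x₂ − x₁)/(z₂ − z₁) = (2.39 − -31.8)/2.549 = 13.412.
Precision τ = 1/σ² = 1/13.41² = 0.00556.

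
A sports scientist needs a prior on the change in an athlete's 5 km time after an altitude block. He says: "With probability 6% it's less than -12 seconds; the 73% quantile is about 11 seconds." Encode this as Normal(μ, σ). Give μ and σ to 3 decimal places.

μ = 4.498, σ = 10.611

For Normal(μ,σ), the p-quantile is μ + z_p·σ. Here z_{0.06} = -1.555, z_{0.73} = 0.6128.
So -12 = μ − 1.555σ and 11 = μ + 0.6128σ.
Subtracting: σ = (11 − -12)/(0.6128 − (-1.555)) = 10.611.
Then μ = -12 − (-1.555)·10.611 = 4.498.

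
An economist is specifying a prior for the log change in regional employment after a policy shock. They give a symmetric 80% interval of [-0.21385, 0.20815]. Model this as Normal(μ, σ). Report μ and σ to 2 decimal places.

μ = -0.00, σ = 0.16

A symmetric 80% interval runs μ ± z·σ with z = 1.282.
Half-width = 0.211, so σ = 0.211/1.282 = 0.16.
μ is the interval midpoint, -0.00.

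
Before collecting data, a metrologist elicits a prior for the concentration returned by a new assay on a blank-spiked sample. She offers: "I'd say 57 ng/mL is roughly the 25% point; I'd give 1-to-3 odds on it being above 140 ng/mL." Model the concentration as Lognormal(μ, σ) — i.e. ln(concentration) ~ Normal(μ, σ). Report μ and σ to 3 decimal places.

If T ~ Lognormal(μ,σ) then ln T ~ Normal(μ,σ), so the p-quantile of ln T is μ + z_p·σ.
ln(57) = 4.043 and ln(140) = 4.942; z_{0.25} = -0.6745, z_{0.75} = 0.6745.
σ = (4.942 − 4.043)/(0.6745 − (-0.6745)) = 0.666.
μ = 4.043 − (-0.6745)·0.666 = 4.492.

μ ≈ 4.492, σ ≈ 0.666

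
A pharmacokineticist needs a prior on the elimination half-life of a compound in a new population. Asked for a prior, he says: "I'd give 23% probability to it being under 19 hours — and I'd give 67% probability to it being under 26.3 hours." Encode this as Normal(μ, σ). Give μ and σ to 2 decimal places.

For Normal(μ,σ), the p-quantile is μ + z_p·σ. Here z_{0.23} = -0.7388, z_{0.67} = 0.4399.
So 19 = μ − 0.7388σ and 26.3 = μ + 0.4399σ.
Subtracting: σ = (26.3 − 19)/(0.4399 − (-0.7388)) = 6.19.
Then μ = 19 − (-0.7388)·6.19 = 23.58.

μ = 23.58, σ = 6.19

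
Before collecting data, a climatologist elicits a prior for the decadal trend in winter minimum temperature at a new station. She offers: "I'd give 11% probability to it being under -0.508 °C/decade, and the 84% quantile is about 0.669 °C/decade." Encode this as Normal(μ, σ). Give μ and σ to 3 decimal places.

μ = 0.142, σ = 0.530

The p-quantile of Normal(μ,σ) is μ + z_p·σ, with z_{0.11} = -1.227 and z_{0.84} = 0.9945.
Eliminate σ: μ = (z₂·x₁ − z₁·x₂)/(z₂ − z₁) = (0.9945·-0.508 − (-1.227)·0.669)/2.221 = 0.142.
Then σ = (x₂ − x₁)/(z₂ − z₁) = (0.669 − -0.508)/2.221 = 0.530.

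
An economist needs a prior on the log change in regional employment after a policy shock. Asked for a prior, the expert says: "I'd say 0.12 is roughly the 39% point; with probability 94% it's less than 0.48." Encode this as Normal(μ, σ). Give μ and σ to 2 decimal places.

The p-quantile of Normal(μ,σ) is μ + z_p·σ, with z_{0.39} = -0.2793 and z_{0.94} = 1.555.
Eliminate σ: μ = (z₂·x₁ − z₁·x₂)/(z₂ − z₁) = (1.555·0.12 − (-0.2793)·0.48)/1.834 = 0.17.
Then σ = (x₂ − x₁)/(z₂ − z₁) = (0.48 − 0.12)/1.834 = 0.20.

μ = 0.17, σ = 0.20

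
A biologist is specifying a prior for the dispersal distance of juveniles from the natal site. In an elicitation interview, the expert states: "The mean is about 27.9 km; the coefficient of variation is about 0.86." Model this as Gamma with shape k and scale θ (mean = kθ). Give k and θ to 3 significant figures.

For Gamma(k, scale θ): mean = kθ, variance = kθ², so CV = 1/√k.
CV = 0.86, hence k = 1/CV² = 1.35.
Then θ = mean/k = 27.9/1.35 = 20.6.

k ≈ 1.35, θ ≈ 20.6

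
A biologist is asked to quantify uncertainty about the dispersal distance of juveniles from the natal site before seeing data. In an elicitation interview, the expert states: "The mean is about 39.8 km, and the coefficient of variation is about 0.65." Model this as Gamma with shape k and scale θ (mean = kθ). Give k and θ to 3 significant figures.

k ≈ 2.37, θ ≈ 16.8

For Gamma(k, scale θ): mean = kθ, variance = kθ², so CV = 1/√k.
CV = 0.65, hence k = 1/CV² = 2.37.
Then θ = mean/k = 39.8/2.37 = 16.8.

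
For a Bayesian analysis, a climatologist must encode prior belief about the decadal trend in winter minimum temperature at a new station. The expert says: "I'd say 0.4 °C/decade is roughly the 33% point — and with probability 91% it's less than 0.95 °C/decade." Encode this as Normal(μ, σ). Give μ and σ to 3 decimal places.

For Normal(μ,σ), the p-quantile is μ + z_p·σ. Here z_{0.33} = -0.4399, z_{0.91} = 1.341.
So 0.4 = μ − 0.4399σ and 0.95 = μ + 1.341σ.
Subtracting: σ = (0.95 − 0.4)/(1.341 − (-0.4399)) = 0.309.
Then μ = 0.4 − (-0.4399)·0.309 = 0.536.

μ = 0.536, σ = 0.309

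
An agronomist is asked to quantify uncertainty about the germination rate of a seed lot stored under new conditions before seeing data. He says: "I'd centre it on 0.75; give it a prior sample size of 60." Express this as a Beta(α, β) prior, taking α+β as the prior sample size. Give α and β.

Under the effective-sample-size interpretation, Beta(α, β) has prior mean α/(α+β) and prior sample size α+β.
So α+β = 60 and α/(α+β) = 0.75, giving α = 0.75·60 = 45 and β = 60 − 45 = 15.

α = 45, β = 15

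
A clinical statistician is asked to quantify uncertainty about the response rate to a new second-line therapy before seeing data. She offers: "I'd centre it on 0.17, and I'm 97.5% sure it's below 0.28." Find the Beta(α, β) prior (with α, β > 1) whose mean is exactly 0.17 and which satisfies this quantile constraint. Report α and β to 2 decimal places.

α ≈ 9.17, β ≈ 44.77

With mean 0.17 fixed, write α = 0.17s, β = 0.83s where s = α+β.
Need P(θ < 0.28) = 0.975 under Beta(0.17s, 0.83s). Normal approximation: (q−m)/√(m(1−m)/s) ≈ z_{0.975} = 1.96, so s ≈ 0.17·0.83·(1.96)²/(0.28−0.17)² = 44.8.
At s = 44.8: P(θ<0.28) ≈ 0.964. Adjusting to match 0.975 gives s ≈ 53.94.
So α = 0.17·53.94 ≈ 9.17, β = 0.83·53.94 ≈ 44.77.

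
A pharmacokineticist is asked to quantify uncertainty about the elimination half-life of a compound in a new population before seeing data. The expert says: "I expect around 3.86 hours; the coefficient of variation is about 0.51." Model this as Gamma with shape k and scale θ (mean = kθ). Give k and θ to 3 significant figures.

k ≈ 3.84, θ ≈ 1

For Gamma(k, scale θ): mean = kθ, variance = kθ², so CV = 1/√k.
CV = 0.51, hence k = 1/CV² = 3.84.
Then θ = mean/k = 3.86/3.84 = 1.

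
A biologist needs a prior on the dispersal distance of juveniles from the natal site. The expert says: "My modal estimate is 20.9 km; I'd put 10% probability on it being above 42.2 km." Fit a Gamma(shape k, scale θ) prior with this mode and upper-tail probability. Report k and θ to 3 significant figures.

k ≈ 4.89, θ ≈ 5.38

Gamma(k,θ) with k>1 has mode (k−1)θ, so θ = 20.9/(k−1).
Need P(X < 42.2) = 0.9 with θ tied to k this way. Start at k = 2, θ = 20.9: P(X<42.2) ≈ 0.599.
Too low — raise k to concentrate. Iterating converges to k ≈ 4.89.
Then θ = 20.9/(4.89−1) ≈ 5.38.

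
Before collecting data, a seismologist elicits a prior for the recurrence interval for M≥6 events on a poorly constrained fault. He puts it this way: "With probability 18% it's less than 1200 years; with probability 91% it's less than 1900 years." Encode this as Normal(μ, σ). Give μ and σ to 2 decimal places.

μ = 1484.01, σ = 310.27

For Normal(μ,σ), the p-quantile is μ + z_p·σ. Here z_{0.18} = -0.9154, z_{0.91} = 1.341.
So 1200 = μ − 0.9154σ and 1900 = μ + 1.341σ.
Subtracting: σ = (1900 − 1200)/(1.341 − (-0.9154)) = 310.27.
Then μ = 1200 − (-0.9154)·310.27 = 1484.01.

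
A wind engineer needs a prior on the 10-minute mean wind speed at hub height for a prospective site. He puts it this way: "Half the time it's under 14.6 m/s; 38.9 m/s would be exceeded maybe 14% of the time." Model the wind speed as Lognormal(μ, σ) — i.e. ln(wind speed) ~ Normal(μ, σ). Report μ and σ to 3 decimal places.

If T ~ Lognormal(μ,σ) then ln T ~ Normal(μ,σ), so the p-quantile of ln T is μ + z_p·σ.
ln(14.6) = 2.681 and ln(38.9) = 3.661; z_{0.5} = 0, z_{0.86} = 1.08.
σ = (3.661 − 2.681)/(1.08 − (0)) = 0.907.
μ = 2.681 − (0)·0.907 = 2.681.

μ ≈ 2.681, σ ≈ 0.907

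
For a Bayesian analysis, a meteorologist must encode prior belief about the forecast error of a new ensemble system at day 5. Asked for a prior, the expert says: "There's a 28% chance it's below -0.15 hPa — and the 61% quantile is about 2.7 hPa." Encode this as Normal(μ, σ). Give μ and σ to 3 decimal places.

μ = 1.777, σ = 3.306

The p-quantile of Normal(μ,σ) is μ + z_p·σ, with z_{0.28} = -0.5828 and z_{0.61} = 0.2793.
Eliminate σ: μ = (z₂·x₁ − z₁·x₂)/(z₂ − z₁) = (0.2793·-0.15 − (-0.5828)·2.7)/0.8622 = 1.777.
Then σ = (x₂ − x₁)/(z₂ − z₁) = (2.7 − -0.15)/0.8622 = 3.306.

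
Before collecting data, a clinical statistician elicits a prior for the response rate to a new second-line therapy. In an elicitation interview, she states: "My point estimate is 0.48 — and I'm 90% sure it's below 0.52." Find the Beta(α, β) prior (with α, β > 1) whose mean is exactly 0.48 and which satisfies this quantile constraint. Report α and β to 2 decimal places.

With mean 0.48 fixed, write α = 0.48s, β = 0.52s where s = α+β.
Need P(θ < 0.52) = 0.9 under Beta(0.48s, 0.52s). Normal approximation: (q−m)/√(m(1−m)/s) ≈ z_{0.9} = 1.28, so s ≈ 0.48·0.52·(1.28)²/(0.52−0.48)² = 256.2.
At s = 256.2: P(θ<0.52) ≈ 0.900. Adjusting to match 0.9 gives s ≈ 256.32.
So α = 0.48·256.32 ≈ 123.03, β = 0.52·256.32 ≈ 133.28.

α ≈ 123.03, β ≈ 133.28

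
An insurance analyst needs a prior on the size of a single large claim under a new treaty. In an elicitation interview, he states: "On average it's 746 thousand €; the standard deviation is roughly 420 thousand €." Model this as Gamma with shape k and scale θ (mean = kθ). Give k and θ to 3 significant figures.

For Gamma(k, scale θ): mean = kθ, variance = kθ², so CV = 1/√k.
CV = SD/mean = 420/746 = 0.563, hence k = 1/CV² = 3.15.
Then θ = mean/k = 746/3.15 = 236.

k ≈ 3.15, θ ≈ 236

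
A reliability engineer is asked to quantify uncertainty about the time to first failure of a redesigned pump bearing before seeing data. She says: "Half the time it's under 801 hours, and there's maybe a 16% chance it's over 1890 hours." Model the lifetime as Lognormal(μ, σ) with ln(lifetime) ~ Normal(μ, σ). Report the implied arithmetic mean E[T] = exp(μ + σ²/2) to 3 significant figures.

E[T] ≈ 1160 hours

If T ~ Lognormal(μ,σ) then ln T ~ Normal(μ,σ), so the p-quantile of ln T is μ + z_p·σ.
ln(801) = 6.686 and ln(1890) = 7.544; z_{0.5} = 0, z_{0.84} = 0.9945.
σ = (7.544 − 6.686)/(0.9945 − (0)) = 0.863.
μ = 6.686 − (0)·0.863 = 6.686.
E[T] = exp(μ + σ²/2) = exp(6.686 + 0.3726) = 1160 hours.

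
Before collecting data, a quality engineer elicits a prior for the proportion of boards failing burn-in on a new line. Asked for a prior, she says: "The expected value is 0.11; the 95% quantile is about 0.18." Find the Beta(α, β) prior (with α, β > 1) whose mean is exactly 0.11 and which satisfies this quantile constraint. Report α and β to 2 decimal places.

With mean 0.11 fixed, write α = 0.11s, β = 0.89s where s = α+β.
Need P(θ < 0.18) = 0.95 under Beta(0.11s, 0.89s). Normal approximation: (q−m)/√(m(1−m)/s) ≈ z_{0.95} = 1.64, so s ≈ 0.11·0.89·(1.64)²/(0.18−0.11)² = 54.1.
At s = 54.1: P(θ<0.18) ≈ 0.936. Adjusting to match 0.95 gives s ≈ 64.20.
So α = 0.11·64.20 ≈ 7.06, β = 0.89·64.20 ≈ 57.14.

α ≈ 7.06, β ≈ 57.14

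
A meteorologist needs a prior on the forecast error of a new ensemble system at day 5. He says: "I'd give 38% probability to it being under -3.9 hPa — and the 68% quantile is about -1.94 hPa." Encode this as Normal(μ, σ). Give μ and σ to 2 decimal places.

μ = -3.13, σ = 2.53

For Normal(μ,σ), the p-quantile is μ + z_p·σ. Here z_{0.38} = -0.3055, z_{0.68} = 0.4677.
So -3.9 = μ − 0.3055σ and -1.94 = μ + 0.4677σ.
Subtracting: σ = (-1.94 − -3.9)/(0.4677 − (-0.3055)) = 2.53.
Then μ = -3.9 − (-0.3055)·2.53 = -3.13.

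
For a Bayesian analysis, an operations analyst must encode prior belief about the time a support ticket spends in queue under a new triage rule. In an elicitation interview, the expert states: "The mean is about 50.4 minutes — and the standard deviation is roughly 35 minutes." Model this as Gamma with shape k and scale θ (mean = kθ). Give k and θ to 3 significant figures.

k ≈ 2.07, θ ≈ 24.3

For Gamma(k, scale θ): mean = kθ, variance = kθ², so CV = 1/√k.
CV = SD/mean = 35/50.4 = 0.6944, hence k = 1/CV² = 2.07.
Then θ = mean/k = 50.4/2.07 = 24.3.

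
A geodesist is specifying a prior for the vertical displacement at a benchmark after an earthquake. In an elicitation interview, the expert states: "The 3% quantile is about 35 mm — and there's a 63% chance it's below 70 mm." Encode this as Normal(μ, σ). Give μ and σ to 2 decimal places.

μ = 64.75, σ = 15.82

For Normal(μ,σ), the p-quantile is μ + z_p·σ. Here z_{0.03} = -1.881, z_{0.63} = 0.3319.
So 35 = μ − 1.881σ and 70 = μ + 0.3319σ.
Subtracting: σ = (70 − 35)/(0.3319 − (-1.881)) = 15.82.
Then μ = 35 − (-1.881)·15.82 = 64.75.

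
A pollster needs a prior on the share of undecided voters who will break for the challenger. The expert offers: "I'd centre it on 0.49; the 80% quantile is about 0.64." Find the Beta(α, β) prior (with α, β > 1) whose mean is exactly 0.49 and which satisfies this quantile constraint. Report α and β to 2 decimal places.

α ≈ 3.90, β ≈ 4.06

With mean 0.49 fixed, write α = 0.49s, β = 0.51s where s = α+β.
Need P(θ < 0.64) = 0.8 under Beta(0.49s, 0.51s). Normal approximation: (q−m)/√(m(1−m)/s) ≈ z_{0.8} = 0.842, so s ≈ 0.49·0.51·(0.842)²/(0.64−0.49)² = 7.9.
At s = 7.9: P(θ<0.64) ≈ 0.798. Adjusting to match 0.8 gives s ≈ 7.97.
So α = 0.49·7.97 ≈ 3.90, β = 0.51·7.97 ≈ 4.06.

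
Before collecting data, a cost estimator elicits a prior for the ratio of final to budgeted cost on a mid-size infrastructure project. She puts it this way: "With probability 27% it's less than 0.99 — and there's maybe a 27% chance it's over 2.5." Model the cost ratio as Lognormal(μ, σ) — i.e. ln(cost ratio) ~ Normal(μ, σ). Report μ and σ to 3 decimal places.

If T ~ Lognormal(μ,σ) then ln T ~ Normal(μ,σ), so the p-quantile of ln T is μ + z_p·σ.
ln(0.99) = -0.01005 and ln(2.5) = 0.9163; z_{0.27} = -0.6128, z_{0.73} = 0.6128.
σ = (0.9163 − -0.01005)/(0.6128 − (-0.6128)) = 0.756.
μ = -0.01005 − (-0.6128)·0.756 = 0.453.

μ ≈ 0.453, σ ≈ 0.756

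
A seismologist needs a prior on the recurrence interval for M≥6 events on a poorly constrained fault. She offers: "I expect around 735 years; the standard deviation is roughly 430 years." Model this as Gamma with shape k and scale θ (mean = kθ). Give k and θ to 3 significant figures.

For Gamma(k, scale θ): mean = kθ, variance = kθ², so CV = 1/√k.
CV = SD/mean = 430/735 = 0.585, hence k = 1/CV² = 2.92.
Then θ = mean/k = 735/2.92 = 252.

k ≈ 2.92, θ ≈ 252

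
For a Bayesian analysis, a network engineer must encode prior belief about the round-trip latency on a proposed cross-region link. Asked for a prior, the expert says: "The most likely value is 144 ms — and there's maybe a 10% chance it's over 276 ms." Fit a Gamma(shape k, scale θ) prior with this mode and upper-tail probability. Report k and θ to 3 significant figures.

Gamma(k,θ) with k>1 has mode (k−1)θ, so θ = 144/(k−1).
Need P(X < 276) = 0.9 with θ tied to k this way. Start at k = 2, θ = 144: P(X<276) ≈ 0.571.
Too low — raise k to concentrate. Iterating converges to k ≈ 5.52.
Then θ = 144/(5.52−1) ≈ 31.9.

k ≈ 5.52, θ ≈ 31.9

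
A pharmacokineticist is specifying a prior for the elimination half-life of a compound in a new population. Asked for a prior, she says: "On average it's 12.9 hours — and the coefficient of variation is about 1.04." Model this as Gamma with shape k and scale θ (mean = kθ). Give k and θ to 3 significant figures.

For Gamma(k, scale θ): mean = kθ, variance = kθ², so CV = 1/√k.
CV = 1.04, hence k = 1/CV² = 0.925.
Then θ = mean/k = 12.9/0.925 = 14.

k ≈ 0.925, θ ≈ 14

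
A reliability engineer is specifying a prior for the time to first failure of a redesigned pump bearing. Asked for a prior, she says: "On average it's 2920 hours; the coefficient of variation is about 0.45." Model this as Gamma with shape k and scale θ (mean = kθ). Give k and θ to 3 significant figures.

For Gamma(k, scale θ): mean = kθ, variance = kθ², so CV = 1/√k.
CV = 0.45, hence k = 1/CV² = 4.94.
Then θ = mean/k = 2920/4.94 = 591.

k ≈ 4.94, θ ≈ 591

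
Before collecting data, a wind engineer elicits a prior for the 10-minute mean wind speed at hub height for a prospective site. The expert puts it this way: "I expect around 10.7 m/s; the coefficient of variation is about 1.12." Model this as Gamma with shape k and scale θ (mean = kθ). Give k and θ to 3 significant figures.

k ≈ 0.797, θ ≈ 13.4

For Gamma(k, scale θ): mean = kθ, variance = kθ², so CV = 1/√k.
CV = 1.12, hence k = 1/CV² = 0.797.
Then θ = mean/k = 10.7/0.797 = 13.4.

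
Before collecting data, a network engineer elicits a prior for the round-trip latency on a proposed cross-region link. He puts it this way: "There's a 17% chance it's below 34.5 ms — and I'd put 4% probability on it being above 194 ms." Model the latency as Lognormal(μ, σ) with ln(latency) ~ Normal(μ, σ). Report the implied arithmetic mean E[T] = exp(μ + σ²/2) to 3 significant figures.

If T ~ Lognormal(μ,σ) then ln T ~ Normal(μ,σ), so the p-quantile of ln T is μ + z_p·σ.
ln(34.5) = 3.541 and ln(194) = 5.268; z_{0.17} = -0.9542, z_{0.96} = 1.751.
σ = (5.268 − 3.541)/(1.751 − (-0.9542)) = 0.638.
μ = 3.541 − (-0.9542)·0.638 = 4.150.
E[T] = exp(μ + σ²/2) = exp(4.150 + 0.2038) = 77.8 ms.

E[T] ≈ 77.8 ms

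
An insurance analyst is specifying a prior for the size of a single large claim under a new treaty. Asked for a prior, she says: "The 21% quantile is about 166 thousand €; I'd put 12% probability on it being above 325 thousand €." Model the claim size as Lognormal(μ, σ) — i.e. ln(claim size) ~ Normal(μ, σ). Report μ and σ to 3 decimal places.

μ ≈ 5.385, σ ≈ 0.339

If T ~ Lognormal(μ,σ) then ln T ~ Normal(μ,σ), so the p-quantile of ln T is μ + z_p·σ.
ln(166) = 5.112 and ln(325) = 5.784; z_{0.21} = -0.8064, z_{0.88} = 1.175.
σ = (5.784 − 5.112)/(1.175 − (-0.8064)) = 0.339.
μ = 5.112 − (-0.8064)·0.339 = 5.385.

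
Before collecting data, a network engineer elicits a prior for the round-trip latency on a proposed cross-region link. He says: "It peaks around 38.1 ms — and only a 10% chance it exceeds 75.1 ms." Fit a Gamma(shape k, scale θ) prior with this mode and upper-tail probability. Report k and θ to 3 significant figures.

Gamma(k,θ) with k>1 has mode (k−1)θ, so θ = 38.1/(k−1).
Need P(X < 75.1) = 0.9 with θ tied to k this way. Start at k = 2, θ = 38.1: P(X<75.1) ≈ 0.586.
Too low — raise k to concentrate. Iterating converges to k ≈ 5.16.
Then θ = 38.1/(5.16−1) ≈ 9.16.

k ≈ 5.16, θ ≈ 9.16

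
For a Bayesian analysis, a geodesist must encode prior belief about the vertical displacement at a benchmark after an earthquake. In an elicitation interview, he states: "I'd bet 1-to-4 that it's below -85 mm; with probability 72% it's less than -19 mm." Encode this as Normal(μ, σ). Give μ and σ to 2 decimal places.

μ = -46.00, σ = 46.33

The p-quantile of Normal(μ,σ) is μ + z_p·σ, with z_{0.2} = -0.8416 and z_{0.72} = 0.5828.
Eliminate σ: μ = (z₂·x₁ − z₁·x₂)/(z₂ − z₁) = (0.5828·-85 − (-0.8416)·-19)/1.424 = -46.00.
Then σ = (x₂ − x₁)/(z₂ − z₁) = (-19 − -85)/1.424 = 46.33.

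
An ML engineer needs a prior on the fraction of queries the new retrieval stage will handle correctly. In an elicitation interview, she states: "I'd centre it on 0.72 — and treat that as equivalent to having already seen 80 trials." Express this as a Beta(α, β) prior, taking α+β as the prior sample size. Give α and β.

α = 57.6, β = 22.4

Under the effective-sample-size interpretation, Beta(α, β) has prior mean α/(α+β) and prior sample size α+β.
So α+β = 80 and α/(α+β) = 0.72, giving α = 0.72·80 = 57.6 and β = 80 − 57.6 = 22.4.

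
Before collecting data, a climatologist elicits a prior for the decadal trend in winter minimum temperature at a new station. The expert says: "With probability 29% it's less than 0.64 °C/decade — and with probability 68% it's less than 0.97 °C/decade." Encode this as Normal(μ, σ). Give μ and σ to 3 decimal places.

For Normal(μ,σ), the p-quantile is μ + z_p·σ. Here z_{0.29} = -0.5534, z_{0.68} = 0.4677.
So 0.64 = μ − 0.5534σ and 0.97 = μ + 0.4677σ.
Subtracting: σ = (0.97 − 0.64)/(0.4677 − (-0.5534)) = 0.323.
Then μ = 0.64 − (-0.5534)·0.323 = 0.819.

μ = 0.819, σ = 0.323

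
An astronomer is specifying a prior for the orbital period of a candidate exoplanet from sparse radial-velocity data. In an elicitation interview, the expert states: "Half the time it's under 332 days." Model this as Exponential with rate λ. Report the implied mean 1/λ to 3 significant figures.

Exponential median = ln 2 / λ, so λ = ln 2 / 332.0 = 0.00209.
Mean = 1/λ = 479 days.

mean ≈ 479 days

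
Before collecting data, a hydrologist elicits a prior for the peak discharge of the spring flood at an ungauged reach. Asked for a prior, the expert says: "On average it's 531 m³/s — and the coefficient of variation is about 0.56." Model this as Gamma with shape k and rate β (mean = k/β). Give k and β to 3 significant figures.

For Gamma(k, rate β): mean = k/β, variance = k/β², so CV = 1/√k.
CV = 0.56, hence k = 1/CV² = 3.19.
Then β = k/mean = 3.19/531 = 0.00601.

k ≈ 3.19, β ≈ 0.00601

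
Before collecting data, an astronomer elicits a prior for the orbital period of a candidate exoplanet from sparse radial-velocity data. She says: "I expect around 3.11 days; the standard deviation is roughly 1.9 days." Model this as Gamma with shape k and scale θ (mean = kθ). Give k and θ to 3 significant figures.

k ≈ 2.68, θ ≈ 1.16

For Gamma(k, scale θ): mean = kθ, variance = kθ², so CV = 1/√k.
CV = SD/mean = 1.9/3.11 = 0.6109, hence k = 1/CV² = 2.68.
Then θ = mean/k = 3.11/2.68 = 1.16.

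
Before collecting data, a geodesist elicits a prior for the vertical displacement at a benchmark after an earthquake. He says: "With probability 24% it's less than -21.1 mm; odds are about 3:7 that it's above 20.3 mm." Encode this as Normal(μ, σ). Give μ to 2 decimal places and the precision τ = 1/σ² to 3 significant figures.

μ = 2.66, τ = 0.000884

For Normal(μ,σ), the p-quantile is μ + z_p·σ. Here z_{0.24} = -0.7063, z_{0.7} = 0.5244.
So -21.1 = μ − 0.7063σ and 20.3 = μ + 0.5244σ.
Subtracting: σ = (20.3 − -21.1)/(0.5244 − (-0.7063)) = 33.64.
Then μ = -21.1 − (-0.7063)·33.64 = 2.66.
Precision τ = 1/σ² = 1/33.64² = 0.000884.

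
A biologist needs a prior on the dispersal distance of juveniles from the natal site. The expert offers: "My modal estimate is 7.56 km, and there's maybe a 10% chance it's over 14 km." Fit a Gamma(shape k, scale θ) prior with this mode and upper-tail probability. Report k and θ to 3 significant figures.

Gamma(k,θ) with k>1 has mode (k−1)θ, so θ = 7.56/(k−1).
Need P(X < 14) = 0.9 with θ tied to k this way. Start at k = 2, θ = 7.56: P(X<14) ≈ 0.552.
Too low — raise k to concentrate. Iterating converges to k ≈ 6.03.
Then θ = 7.56/(6.03−1) ≈ 1.5.

k ≈ 6.03, θ ≈ 1.5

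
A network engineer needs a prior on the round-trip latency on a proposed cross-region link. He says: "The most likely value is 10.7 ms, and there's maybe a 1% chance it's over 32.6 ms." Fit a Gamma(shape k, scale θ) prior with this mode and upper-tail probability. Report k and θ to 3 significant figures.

k ≈ 4.61, θ ≈ 2.96

Gamma(k,θ) with k>1 has mode (k−1)θ, so θ = 10.7/(k−1).
Need P(X < 32.6) = 0.99 with θ tied to k this way. Start at k = 2, θ = 10.7: P(X<32.6) ≈ 0.808.
Too low — raise k to concentrate. Iterating converges to k ≈ 4.61.
Then θ = 10.7/(4.61−1) ≈ 2.96.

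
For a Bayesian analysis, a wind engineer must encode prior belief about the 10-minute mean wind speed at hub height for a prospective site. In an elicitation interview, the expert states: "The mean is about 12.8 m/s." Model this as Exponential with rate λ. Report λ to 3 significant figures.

λ ≈ 0.0781

Exponential mean = 1/λ, so λ = 1/12.8 = 0.0781.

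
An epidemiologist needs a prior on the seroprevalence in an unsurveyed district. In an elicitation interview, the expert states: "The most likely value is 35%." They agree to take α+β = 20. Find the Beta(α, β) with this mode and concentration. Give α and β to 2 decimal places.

α = 7.30, β = 12.70

For α,β > 1 the Beta mode is (α−1)/(α+β−2). With α+β = 20, the mode is (α−1)/18.
Set (α−1)/18 = 0.35 → α = 1 + 0.35·18 = 7.30.
β = 20 − α = 12.70.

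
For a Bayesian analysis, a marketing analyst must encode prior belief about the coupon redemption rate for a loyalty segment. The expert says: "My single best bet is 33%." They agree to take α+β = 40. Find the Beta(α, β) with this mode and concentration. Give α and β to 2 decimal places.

α = 13.54, β = 26.46

For α,β > 1 the Beta mode is (α−1)/(α+β−2). With α+β = 40, the mode is (α−1)/38.
Set (α−1)/38 = 0.33 → α = 1 + 0.33·38 = 13.54.
β = 40 − α = 26.46.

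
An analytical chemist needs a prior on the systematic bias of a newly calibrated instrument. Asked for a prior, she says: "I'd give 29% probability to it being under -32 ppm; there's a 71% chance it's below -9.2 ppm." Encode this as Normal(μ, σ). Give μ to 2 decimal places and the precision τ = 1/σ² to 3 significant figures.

For Normal(μ,σ), the p-quantile is μ + z_p·σ. Here z_{0.29} = -0.5534, z_{0.71} = 0.5534.
So -32 = μ − 0.5534σ and -9.2 = μ + 0.5534σ.
Subtracting: σ = (-9.2 − -32)/(0.5534 − (-0.5534)) = 20.60.
Then μ = -32 − (-0.5534)·20.60 = -20.60.
Precision τ = 1/σ² = 1/20.6² = 0.00236.

μ = -20.60, τ = 0.00236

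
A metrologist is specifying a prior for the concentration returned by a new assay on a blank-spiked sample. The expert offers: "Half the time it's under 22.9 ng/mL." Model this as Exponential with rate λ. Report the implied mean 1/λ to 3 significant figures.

Exponential median = ln 2 / λ, so λ = ln 2 / 22.9 = 0.0303.
Mean = 1/λ = 33 ng/mL.

mean ≈ 33 ng/mL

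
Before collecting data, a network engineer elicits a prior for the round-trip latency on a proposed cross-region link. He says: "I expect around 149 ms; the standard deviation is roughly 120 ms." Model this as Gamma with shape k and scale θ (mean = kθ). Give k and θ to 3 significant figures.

For Gamma(k, scale θ): mean = kθ, variance = kθ², so CV = 1/√k.
CV = SD/mean = 120/149 = 0.8054, hence k = 1/CV² = 1.54.
Then θ = mean/k = 149/1.54 = 96.6.

k ≈ 1.54, θ ≈ 96.6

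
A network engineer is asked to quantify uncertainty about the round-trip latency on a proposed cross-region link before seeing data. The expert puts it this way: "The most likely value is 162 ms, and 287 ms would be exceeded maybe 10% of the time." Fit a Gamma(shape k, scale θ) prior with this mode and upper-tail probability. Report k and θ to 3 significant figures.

k ≈ 6.81, θ ≈ 27.9

Gamma(k,θ) with k>1 has mode (k−1)θ, so θ = 162/(k−1).
Need P(X < 287) = 0.9 with θ tied to k this way. Start at k = 2, θ = 162: P(X<287) ≈ 0.529.
Too low — raise k to concentrate. Iterating converges to k ≈ 6.81.
Then θ = 162/(6.81−1) ≈ 27.9.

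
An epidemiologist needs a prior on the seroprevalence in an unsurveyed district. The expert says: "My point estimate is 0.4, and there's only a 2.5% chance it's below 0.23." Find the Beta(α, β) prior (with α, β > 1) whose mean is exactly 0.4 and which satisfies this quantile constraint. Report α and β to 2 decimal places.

With mean 0.4 fixed, write α = 0.4s, β = 0.6s where s = α+β.
Need P(θ < 0.23) = 0.025 under Beta(0.4s, 0.6s). Normal approximation: (q−m)/√(m(1−m)/s) ≈ z_{0.025} = -1.96, so s ≈ 0.4·0.6·(-1.96)²/(0.23−0.4)² = 31.9.
At s = 31.9: P(θ<0.23) ≈ 0.018. Adjusting to match 0.025 gives s ≈ 28.00.
So α = 0.4·28.00 ≈ 11.20, β = 0.6·28.00 ≈ 16.80.

α ≈ 11.20, β ≈ 16.80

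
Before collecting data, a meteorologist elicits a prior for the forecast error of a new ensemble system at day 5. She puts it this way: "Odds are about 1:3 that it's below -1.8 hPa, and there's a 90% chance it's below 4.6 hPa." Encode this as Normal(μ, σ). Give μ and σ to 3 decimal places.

The p-quantile of Normal(μ,σ) is μ + z_p·σ, with z_{0.25} = -0.6745 and z_{0.9} = 1.282.
Eliminate σ: μ = (z₂·x₁ − z₁·x₂)/(z₂ − z₁) = (1.282·-1.8 − (-0.6745)·4.6)/1.956 = 0.407.
Then σ = (x₂ − x₁)/(z₂ − z₁) = (4.6 − -1.8)/1.956 = 3.272.

μ = 0.407, σ = 3.272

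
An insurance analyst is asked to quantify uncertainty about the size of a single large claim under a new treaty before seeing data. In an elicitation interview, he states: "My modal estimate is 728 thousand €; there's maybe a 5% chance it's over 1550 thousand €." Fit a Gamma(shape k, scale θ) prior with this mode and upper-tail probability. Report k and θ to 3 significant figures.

Gamma(k,θ) with k>1 has mode (k−1)θ, so θ = 728/(k−1).
Need P(X < 1550) = 0.95 with θ tied to k this way. Start at k = 2, θ = 728: P(X<1550) ≈ 0.628.
Too low — raise k to concentrate. Iterating converges to k ≈ 5.83.
Then θ = 728/(5.83−1) ≈ 151.

k ≈ 5.83, θ ≈ 151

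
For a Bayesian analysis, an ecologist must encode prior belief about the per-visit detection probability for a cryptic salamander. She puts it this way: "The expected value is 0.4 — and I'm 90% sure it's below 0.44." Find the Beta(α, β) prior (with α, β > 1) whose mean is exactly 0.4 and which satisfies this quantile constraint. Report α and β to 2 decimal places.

α ≈ 99.25, β ≈ 148.88

With mean 0.4 fixed, write α = 0.4s, β = 0.6s where s = α+β.
Need P(θ < 0.44) = 0.9 under Beta(0.4s, 0.6s). Normal approximation: (q−m)/√(m(1−m)/s) ≈ z_{0.9} = 1.28, so s ≈ 0.4·0.6·(1.28)²/(0.44−0.4)² = 246.4.
At s = 246.4: P(θ<0.44) ≈ 0.899. Adjusting to match 0.9 gives s ≈ 248.14.
So α = 0.4·248.14 ≈ 99.25, β = 0.6·248.14 ≈ 148.88.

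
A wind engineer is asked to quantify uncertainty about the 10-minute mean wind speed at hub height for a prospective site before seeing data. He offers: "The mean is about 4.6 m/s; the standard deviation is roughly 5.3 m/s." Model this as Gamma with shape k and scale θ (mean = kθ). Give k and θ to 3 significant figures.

For Gamma(k, scale θ): mean = kθ, variance = kθ², so CV = 1/√k.
CV = SD/mean = 5.3/4.6 = 1.152, hence k = 1/CV² = 0.753.
Then θ = mean/k = 4.6/0.753 = 6.11.

k ≈ 0.753, θ ≈ 6.11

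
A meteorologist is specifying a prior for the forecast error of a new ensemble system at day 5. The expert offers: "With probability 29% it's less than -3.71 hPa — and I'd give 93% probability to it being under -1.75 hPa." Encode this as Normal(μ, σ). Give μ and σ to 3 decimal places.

The p-quantile of Normal(μ,σ) is μ + z_p·σ, with z_{0.29} = -0.5534 and z_{0.93} = 1.476.
Eliminate σ: μ = (z₂·x₁ − z₁·x₂)/(z₂ − z₁) = (1.476·-3.71 − (-0.5534)·-1.75)/2.029 = -3.175.
Then σ = (x₂ − x₁)/(z₂ − z₁) = (-1.75 − -3.71)/2.029 = 0.966.

μ = -3.175, σ = 0.966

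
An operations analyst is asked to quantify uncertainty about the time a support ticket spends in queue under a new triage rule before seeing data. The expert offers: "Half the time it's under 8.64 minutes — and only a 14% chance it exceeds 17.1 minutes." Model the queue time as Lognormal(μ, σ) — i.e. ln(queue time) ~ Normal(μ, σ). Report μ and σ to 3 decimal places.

μ ≈ 2.156, σ ≈ 0.632

If T ~ Lognormal(μ,σ) then ln T ~ Normal(μ,σ), so the p-quantile of ln T is μ + z_p·σ.
ln(8.64) = 2.156 and ln(17.1) = 2.839; z_{0.5} = 0, z_{0.86} = 1.08.
σ = (2.839 − 2.156)/(1.08 − (0)) = 0.632.
μ = 2.156 − (0)·0.632 = 2.156.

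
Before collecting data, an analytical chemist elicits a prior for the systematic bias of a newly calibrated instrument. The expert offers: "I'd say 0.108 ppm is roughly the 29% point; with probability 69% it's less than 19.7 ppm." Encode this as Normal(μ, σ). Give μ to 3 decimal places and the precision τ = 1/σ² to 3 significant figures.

μ = 10.441, τ = 0.00287

For Normal(μ,σ), the p-quantile is μ + z_p·σ. Here z_{0.29} = -0.5534, z_{0.69} = 0.4959.
So 0.108 = μ − 0.5534σ and 19.7 = μ + 0.4959σ.
Subtracting: σ = (19.7 − 0.108)/(0.4959 − (-0.5534)) = 18.673.
Then μ = 0.108 − (-0.5534)·18.673 = 10.441.
Precision τ = 1/σ² = 1/18.67² = 0.00287.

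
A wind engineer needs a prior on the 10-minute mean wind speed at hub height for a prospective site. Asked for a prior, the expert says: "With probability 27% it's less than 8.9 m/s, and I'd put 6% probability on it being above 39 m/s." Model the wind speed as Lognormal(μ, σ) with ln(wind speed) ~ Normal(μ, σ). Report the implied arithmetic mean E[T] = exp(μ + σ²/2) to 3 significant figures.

If T ~ Lognormal(μ,σ) then ln T ~ Normal(μ,σ), so the p-quantile of ln T is μ + z_p·σ.
ln(8.9) = 2.186 and ln(39) = 3.664; z_{0.27} = -0.6128, z_{0.94} = 1.555.
σ = (3.664 − 2.186)/(1.555 − (-0.6128)) = 0.682.
μ = 2.186 − (-0.6128)·0.682 = 2.604.
E[T] = exp(μ + σ²/2) = exp(2.604 + 0.2323) = 17 m/s.

E[T] ≈ 17 m/s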